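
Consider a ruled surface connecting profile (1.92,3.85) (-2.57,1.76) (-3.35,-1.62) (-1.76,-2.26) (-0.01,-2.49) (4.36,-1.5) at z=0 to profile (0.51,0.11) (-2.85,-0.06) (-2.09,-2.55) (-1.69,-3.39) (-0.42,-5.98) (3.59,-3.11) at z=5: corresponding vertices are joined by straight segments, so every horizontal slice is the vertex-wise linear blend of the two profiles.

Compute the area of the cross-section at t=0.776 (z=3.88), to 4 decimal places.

Cross-section at t=0.776: each vertex is (1-t)·p0[i] + t·p1[i].
  v1: (1-0.776)·(1.92,3.85) + 0.776·(0.51,0.11) = (0.8258,0.9478)
  v2: (1-0.776)·(-2.57,1.76) + 0.776·(-2.85,-0.06) = (-2.7873,0.3477)
  v3: (1-0.776)·(-3.35,-1.62) + 0.776·(-2.09,-2.55) = (-2.3722,-2.3417)
  v4: (1-0.776)·(-1.76,-2.26) + 0.776·(-1.69,-3.39) = (-1.7057,-3.1369)
  v5: (1-0.776)·(-0.01,-2.49) + 0.776·(-0.42,-5.98) = (-0.3282,-5.1982)
  v6: (1-0.776)·(4.36,-1.5) + 0.776·(3.59,-3.11) = (3.7625,-2.7494)
Shoelace sum Σ(x_i·y_{i+1} − x_{i+1}·y_i):
  i=1: 0.8258·0.3477 − -2.7873·0.9478 = +2.9288 (running +2.9288)
  i=2: -2.7873·-2.3417 − -2.3722·0.3477 = +7.3517 (running +10.2805)
  i=3: -2.3722·-3.1369 − -1.7057·-2.3417 = +3.4473 (running +13.7278)
  i=4: -1.7057·-5.1982 − -0.3282·-3.1369 = +7.8371 (running +21.5649)
  i=5: -0.3282·-2.7494 − 3.7625·-5.1982 = +20.4605 (running +42.0254)
  i=6: 3.7625·0.9478 − 0.8258·-2.7494 = +5.8365 (running +47.8619)
Area = |Σ|/2 = |47.8619|/2 = 23.9309

Area at t=0.776: 23.9309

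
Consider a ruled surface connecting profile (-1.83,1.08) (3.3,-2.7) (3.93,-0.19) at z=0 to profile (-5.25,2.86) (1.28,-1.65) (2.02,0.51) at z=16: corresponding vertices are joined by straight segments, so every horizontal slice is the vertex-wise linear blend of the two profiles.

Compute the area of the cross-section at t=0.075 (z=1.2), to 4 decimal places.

Cross-section at t=0.075: each vertex is (1-t)·p0[i] + t·p1[i].
  v1: (1-0.075)·(-1.83,1.08) + 0.075·(-5.25,2.86) = (-2.0865,1.2135)
  v2: (1-0.075)·(3.3,-2.7) + 0.075·(1.28,-1.65) = (3.1485,-2.6213)
  v3: (1-0.075)·(3.93,-0.19) + 0.075·(2.02,0.51) = (3.7868,-0.1375)
Shoelace sum Σ(x_i·y_{i+1} − x_{i+1}·y_i):
  i=1: -2.0865·-2.6213 − 3.1485·1.2135 = +1.6485 (running +1.6485)
  i=2: 3.1485·-0.1375 − 3.7868·-2.6213 = +9.4931 (running +11.1416)
  i=3: 3.7868·1.2135 − -2.0865·-0.1375 = +4.3083 (running +15.4500)
Area = |Σ|/2 = |15.4500|/2 = 7.7250

Area at t=0.075: 7.7250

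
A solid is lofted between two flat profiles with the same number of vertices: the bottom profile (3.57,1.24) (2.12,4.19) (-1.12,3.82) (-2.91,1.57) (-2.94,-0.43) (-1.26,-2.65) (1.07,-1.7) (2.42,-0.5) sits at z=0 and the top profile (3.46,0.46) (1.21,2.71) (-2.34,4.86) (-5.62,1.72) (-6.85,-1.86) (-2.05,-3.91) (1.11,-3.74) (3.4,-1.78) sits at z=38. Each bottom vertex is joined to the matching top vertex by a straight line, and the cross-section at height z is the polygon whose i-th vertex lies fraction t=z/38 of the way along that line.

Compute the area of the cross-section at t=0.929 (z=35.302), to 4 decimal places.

Area at t=0.929: 57.5665

Cross-section at t=0.929: each vertex is (1-t)·p0[i] + t·p1[i].
  v1: (1-0.929)·(3.57,1.24) + 0.929·(3.46,0.46) = (3.4678,0.5154)
  v2: (1-0.929)·(2.12,4.19) + 0.929·(1.21,2.71) = (1.2746,2.8151)
  v3: (1-0.929)·(-1.12,3.82) + 0.929·(-2.34,4.86) = (-2.2534,4.7862)
  v4: (1-0.929)·(-2.91,1.57) + 0.929·(-5.62,1.72) = (-5.4276,1.7093)
  v5: (1-0.929)·(-2.94,-0.43) + 0.929·(-6.85,-1.86) = (-6.5724,-1.7585)
  v6: (1-0.929)·(-1.26,-2.65) + 0.929·(-2.05,-3.91) = (-1.9939,-3.8205)
  v7: (1-0.929)·(1.07,-1.7) + 0.929·(1.11,-3.74) = (1.1072,-3.5952)
  v8: (1-0.929)·(2.42,-0.5) + 0.929·(3.4,-1.78) = (3.3304,-1.6891)
Shoelace sum Σ(x_i·y_{i+1} − x_{i+1}·y_i):
  i=1: 3.4678·2.8151 − 1.2746·0.5154 = +9.1053 (running +9.1053)
  i=2: 1.2746·4.7862 − -2.2534·2.8151 = +12.4439 (running +21.5492)
  i=3: -2.2534·1.7093 − -5.4276·4.7862 = +22.1255 (running +43.6747)
  i=4: -5.4276·-1.7585 − -6.5724·1.7093 = +20.7788 (running +64.4535)
  i=5: -6.5724·-3.8205 − -1.9939·-1.7585 = +21.6038 (running +86.0573)
  i=6: -1.9939·-3.5952 − 1.1072·-3.8205 = +11.3984 (running +97.4557)
  i=7: 1.1072·-1.6891 − 3.3304·-3.5952 = +10.1033 (running +107.5589)
  i=8: 3.3304·0.5154 − 3.4678·-1.6891 = +7.5740 (running +115.1329)
Area = |Σ|/2 = |115.1329|/2 = 57.5665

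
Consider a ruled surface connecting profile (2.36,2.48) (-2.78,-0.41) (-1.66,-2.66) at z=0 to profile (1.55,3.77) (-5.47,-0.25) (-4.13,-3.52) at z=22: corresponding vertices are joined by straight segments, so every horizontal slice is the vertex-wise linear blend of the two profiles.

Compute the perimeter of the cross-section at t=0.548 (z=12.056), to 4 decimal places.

Perimeter at t=0.548: 18.1829

Cross-section at t=0.548: each vertex is (1-t)·p0[i] + t·p1[i].
  v1: (1-0.548)·(2.36,2.48) + 0.548·(1.55,3.77) = (1.9161,3.1869)
  v2: (1-0.548)·(-2.78,-0.41) + 0.548·(-5.47,-0.25) = (-4.2541,-0.3223)
  v3: (1-0.548)·(-1.66,-2.66) + 0.548·(-4.13,-3.52) = (-3.0136,-3.1313)
Perimeter = Σ |v_{i+1} − v_i|:
  edge 1→2: √(-6.1702² + -3.5092²) = 7.0984 (running 7.0984)
  edge 2→3: √(1.2406² + -2.8090²) = 3.0707 (running 10.1691)
  edge 3→1: √(4.9297² + 6.3182²) = 8.0138 (running 18.1829)
Perimeter = 18.1829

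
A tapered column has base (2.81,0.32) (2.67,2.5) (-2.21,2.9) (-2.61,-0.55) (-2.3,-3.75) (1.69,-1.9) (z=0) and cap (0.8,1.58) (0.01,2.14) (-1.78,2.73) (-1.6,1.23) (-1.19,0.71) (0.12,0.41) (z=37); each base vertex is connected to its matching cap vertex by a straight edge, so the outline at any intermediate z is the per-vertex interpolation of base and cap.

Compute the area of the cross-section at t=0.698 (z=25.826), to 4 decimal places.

Area at t=0.698: 8.4626

Cross-section at t=0.698: each vertex is (1-t)·p0[i] + t·p1[i].
  v1: (1-0.698)·(2.81,0.32) + 0.698·(0.8,1.58) = (1.4070,1.1995)
  v2: (1-0.698)·(2.67,2.5) + 0.698·(0.01,2.14) = (0.8133,2.2487)
  v3: (1-0.698)·(-2.21,2.9) + 0.698·(-1.78,2.73) = (-1.9099,2.7813)
  v4: (1-0.698)·(-2.61,-0.55) + 0.698·(-1.6,1.23) = (-1.9050,0.6924)
  v5: (1-0.698)·(-2.3,-3.75) + 0.698·(-1.19,0.71) = (-1.5252,-0.6369)
  v6: (1-0.698)·(1.69,-1.9) + 0.698·(0.12,0.41) = (0.5941,-0.2876)
Shoelace sum Σ(x_i·y_{i+1} − x_{i+1}·y_i):
  i=1: 1.4070·2.2487 − 0.8133·1.1995 = +2.1884 (running +2.1884)
  i=2: 0.8133·2.7813 − -1.9099·2.2487 = +6.5569 (running +8.7453)
  i=3: -1.9099·0.6924 − -1.9050·2.7813 = +3.9760 (running +12.7213)
  i=4: -1.9050·-0.6369 − -1.5252·0.6924 = +2.2695 (running +14.9908)
  i=5: -1.5252·-0.2876 − 0.5941·-0.6369 = +0.8171 (running +15.8079)
  i=6: 0.5941·1.1995 − 1.4070·-0.2876 = +1.1173 (running +16.9253)
Area = |Σ|/2 = |16.9253|/2 = 8.4626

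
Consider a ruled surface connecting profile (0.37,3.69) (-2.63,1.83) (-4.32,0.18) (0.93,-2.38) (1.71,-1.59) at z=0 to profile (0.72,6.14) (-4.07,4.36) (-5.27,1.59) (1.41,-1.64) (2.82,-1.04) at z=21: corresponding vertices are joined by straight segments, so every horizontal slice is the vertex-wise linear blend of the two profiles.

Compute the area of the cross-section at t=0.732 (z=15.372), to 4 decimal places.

Cross-section at t=0.732: each vertex is (1-t)·p0[i] + t·p1[i].
  v1: (1-0.732)·(0.37,3.69) + 0.732·(0.72,6.14) = (0.6262,5.4834)
  v2: (1-0.732)·(-2.63,1.83) + 0.732·(-4.07,4.36) = (-3.6841,3.6820)
  v3: (1-0.732)·(-4.32,0.18) + 0.732·(-5.27,1.59) = (-5.0154,1.2121)
  v4: (1-0.732)·(0.93,-2.38) + 0.732·(1.41,-1.64) = (1.2814,-1.8383)
  v5: (1-0.732)·(1.71,-1.59) + 0.732·(2.82,-1.04) = (2.5225,-1.1874)
Shoelace sum Σ(x_i·y_{i+1} − x_{i+1}·y_i):
  i=1: 0.6262·3.6820 − -3.6841·5.4834 = +22.5069 (running +22.5069)
  i=2: -3.6841·1.2121 − -5.0154·3.6820 = +14.0010 (running +36.5079)
  i=3: -5.0154·-1.8383 − 1.2814·1.2121 = +7.6667 (running +44.1746)
  i=4: 1.2814·-1.1874 − 2.5225·-1.8383 = +3.1157 (running +47.2903)
  i=5: 2.5225·5.4834 − 0.6262·-1.1874 = +14.5755 (running +61.8659)
Area = |Σ|/2 = |61.8659|/2 = 30.9329

Area at t=0.732: 30.9329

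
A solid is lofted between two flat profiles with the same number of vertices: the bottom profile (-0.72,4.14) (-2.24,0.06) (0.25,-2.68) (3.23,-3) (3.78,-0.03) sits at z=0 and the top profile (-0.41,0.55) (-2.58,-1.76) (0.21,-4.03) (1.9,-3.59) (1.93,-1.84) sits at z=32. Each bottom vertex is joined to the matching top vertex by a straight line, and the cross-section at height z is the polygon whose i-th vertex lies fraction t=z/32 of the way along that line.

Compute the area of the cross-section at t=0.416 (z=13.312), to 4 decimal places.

Area at t=0.416: 18.8476

Cross-section at t=0.416: each vertex is (1-t)·p0[i] + t·p1[i].
  v1: (1-0.416)·(-0.72,4.14) + 0.416·(-0.41,0.55) = (-0.5910,2.6466)
  v2: (1-0.416)·(-2.24,0.06) + 0.416·(-2.58,-1.76) = (-2.3814,-0.6971)
  v3: (1-0.416)·(0.25,-2.68) + 0.416·(0.21,-4.03) = (0.2334,-3.2416)
  v4: (1-0.416)·(3.23,-3) + 0.416·(1.9,-3.59) = (2.6767,-3.2454)
  v5: (1-0.416)·(3.78,-0.03) + 0.416·(1.93,-1.84) = (3.0104,-0.7830)
Shoelace sum Σ(x_i·y_{i+1} − x_{i+1}·y_i):
  i=1: -0.5910·-0.6971 − -2.3814·2.6466 = +6.7146 (running +6.7146)
  i=2: -2.3814·-3.2416 − 0.2334·-0.6971 = +7.8824 (running +14.5970)
  i=3: 0.2334·-3.2454 − 2.6767·-3.2416 = +7.9195 (running +22.5165)
  i=4: 2.6767·-0.7830 − 3.0104·-3.2454 = +7.6743 (running +30.1908)
  i=5: 3.0104·2.6466 − -0.5910·-0.7830 = +7.5044 (running +37.6953)
Area = |Σ|/2 = |37.6953|/2 = 18.8476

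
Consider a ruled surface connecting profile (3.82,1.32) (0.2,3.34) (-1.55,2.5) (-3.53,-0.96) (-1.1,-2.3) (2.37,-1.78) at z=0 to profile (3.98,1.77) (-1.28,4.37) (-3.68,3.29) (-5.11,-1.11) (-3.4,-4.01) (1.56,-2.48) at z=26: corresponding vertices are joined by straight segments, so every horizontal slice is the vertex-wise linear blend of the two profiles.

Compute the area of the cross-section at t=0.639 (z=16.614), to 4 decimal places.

Area at t=0.639: 39.7017

Cross-section at t=0.639: each vertex is (1-t)·p0[i] + t·p1[i].
  v1: (1-0.639)·(3.82,1.32) + 0.639·(3.98,1.77) = (3.9222,1.6076)
  v2: (1-0.639)·(0.2,3.34) + 0.639·(-1.28,4.37) = (-0.7457,3.9982)
  v3: (1-0.639)·(-1.55,2.5) + 0.639·(-3.68,3.29) = (-2.9111,3.0048)
  v4: (1-0.639)·(-3.53,-0.96) + 0.639·(-5.11,-1.11) = (-4.5396,-1.0558)
  v5: (1-0.639)·(-1.1,-2.3) + 0.639·(-3.4,-4.01) = (-2.5697,-3.3927)
  v6: (1-0.639)·(2.37,-1.78) + 0.639·(1.56,-2.48) = (1.8524,-2.2273)
Shoelace sum Σ(x_i·y_{i+1} − x_{i+1}·y_i):
  i=1: 3.9222·3.9982 − -0.7457·1.6076 = +16.8806 (running +16.8806)
  i=2: -0.7457·3.0048 − -2.9111·3.9982 = +9.3982 (running +26.2788)
  i=3: -2.9111·-1.0558 − -4.5396·3.0048 = +16.7143 (running +42.9931)
  i=4: -4.5396·-3.3927 − -2.5697·-1.0558 = +12.6883 (running +55.6814)
  i=5: -2.5697·-2.2273 − 1.8524·-3.3927 = +12.0081 (running +67.6896)
  i=6: 1.8524·1.6076 − 3.9222·-2.2273 = +11.7138 (running +79.4034)
Area = |Σ|/2 = |79.4034|/2 = 39.7017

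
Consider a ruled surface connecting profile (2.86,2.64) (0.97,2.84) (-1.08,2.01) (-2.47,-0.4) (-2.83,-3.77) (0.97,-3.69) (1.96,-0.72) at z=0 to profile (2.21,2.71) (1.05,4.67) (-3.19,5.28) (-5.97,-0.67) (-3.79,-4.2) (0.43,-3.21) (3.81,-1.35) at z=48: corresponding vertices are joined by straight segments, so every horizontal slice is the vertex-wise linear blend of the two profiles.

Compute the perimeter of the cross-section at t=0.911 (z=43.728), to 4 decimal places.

Cross-section at t=0.911: each vertex is (1-t)·p0[i] + t·p1[i].
  v1: (1-0.911)·(2.86,2.64) + 0.911·(2.21,2.71) = (2.2679,2.7038)
  v2: (1-0.911)·(0.97,2.84) + 0.911·(1.05,4.67) = (1.0429,4.5071)
  v3: (1-0.911)·(-1.08,2.01) + 0.911·(-3.19,5.28) = (-3.0022,4.9890)
  v4: (1-0.911)·(-2.47,-0.4) + 0.911·(-5.97,-0.67) = (-5.6585,-0.6460)
  v5: (1-0.911)·(-2.83,-3.77) + 0.911·(-3.79,-4.2) = (-3.7046,-4.1617)
  v6: (1-0.911)·(0.97,-3.69) + 0.911·(0.43,-3.21) = (0.4781,-3.2527)
  v7: (1-0.911)·(1.96,-0.72) + 0.911·(3.81,-1.35) = (3.6454,-1.2939)
Perimeter = Σ |v_{i+1} − v_i|:
  edge 1→2: √(-1.2250² + 1.8034²) = 2.1801 (running 2.1801)
  edge 2→3: √(-4.0451² + 0.4818²) = 4.0737 (running 6.2537)
  edge 3→4: √(-2.6563² + -5.6349²) = 6.2296 (running 12.4834)
  edge 4→5: √(1.9539² + -3.5158²) = 4.0222 (running 16.5056)
  edge 5→6: √(4.1826² + 0.9090²) = 4.2803 (running 20.7859)
  edge 6→7: √(3.1673² + 1.9588²) = 3.7241 (running 24.5099)
  edge 7→1: √(-1.3775² + 3.9977²) = 4.2284 (running 28.7383)
Perimeter = 28.7383

Perimeter at t=0.911: 28.7383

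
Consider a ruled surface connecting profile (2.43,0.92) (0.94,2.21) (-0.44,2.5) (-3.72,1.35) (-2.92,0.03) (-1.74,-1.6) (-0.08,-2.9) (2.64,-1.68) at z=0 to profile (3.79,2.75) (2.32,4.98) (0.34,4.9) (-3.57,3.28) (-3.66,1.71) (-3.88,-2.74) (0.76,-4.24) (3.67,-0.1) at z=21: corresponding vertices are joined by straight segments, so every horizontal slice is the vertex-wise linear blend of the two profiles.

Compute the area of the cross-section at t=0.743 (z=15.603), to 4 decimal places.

Cross-section at t=0.743: each vertex is (1-t)·p0[i] + t·p1[i].
  v1: (1-0.743)·(2.43,0.92) + 0.743·(3.79,2.75) = (3.4405,2.2797)
  v2: (1-0.743)·(0.94,2.21) + 0.743·(2.32,4.98) = (1.9653,4.2681)
  v3: (1-0.743)·(-0.44,2.5) + 0.743·(0.34,4.9) = (0.1395,4.2832)
  v4: (1-0.743)·(-3.72,1.35) + 0.743·(-3.57,3.28) = (-3.6086,2.7840)
  v5: (1-0.743)·(-2.92,0.03) + 0.743·(-3.66,1.71) = (-3.4698,1.2782)
  v6: (1-0.743)·(-1.74,-1.6) + 0.743·(-3.88,-2.74) = (-3.3300,-2.4470)
  v7: (1-0.743)·(-0.08,-2.9) + 0.743·(0.76,-4.24) = (0.5441,-3.8956)
  v8: (1-0.743)·(2.64,-1.68) + 0.743·(3.67,-0.1) = (3.4053,-0.5061)
Shoelace sum Σ(x_i·y_{i+1} − x_{i+1}·y_i):
  i=1: 3.4405·4.2681 − 1.9653·2.2797 = +10.2040 (running +10.2040)
  i=2: 1.9653·4.2832 − 0.1395·4.2681 = +7.8224 (running +18.0264)
  i=3: 0.1395·2.7840 − -3.6086·4.2832 = +15.8446 (running +33.8710)
  i=4: -3.6086·1.2782 − -3.4698·2.7840 = +5.0474 (running +38.9183)
  i=5: -3.4698·-2.4470 − -3.3300·1.2782 = +12.7473 (running +51.6656)
  i=6: -3.3300·-3.8956 − 0.5441·-2.4470 = +14.3040 (running +65.9696)
  i=7: 0.5441·-0.5061 − 3.4053·-3.8956 = +12.9904 (running +78.9599)
  i=8: 3.4053·2.2797 − 3.4405·-0.5061 = +9.5041 (running +88.4640)
Area = |Σ|/2 = |88.4640|/2 = 44.2320

Area at t=0.743: 44.2320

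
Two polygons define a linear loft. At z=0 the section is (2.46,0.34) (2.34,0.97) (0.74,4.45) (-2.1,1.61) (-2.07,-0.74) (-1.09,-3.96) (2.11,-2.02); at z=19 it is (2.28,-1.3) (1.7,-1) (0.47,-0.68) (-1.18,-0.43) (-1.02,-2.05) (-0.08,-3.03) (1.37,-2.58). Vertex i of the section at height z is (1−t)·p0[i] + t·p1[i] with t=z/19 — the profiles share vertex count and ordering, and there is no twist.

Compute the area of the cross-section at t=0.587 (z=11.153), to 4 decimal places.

Cross-section at t=0.587: each vertex is (1-t)·p0[i] + t·p1[i].
  v1: (1-0.587)·(2.46,0.34) + 0.587·(2.28,-1.3) = (2.3543,-0.6227)
  v2: (1-0.587)·(2.34,0.97) + 0.587·(1.7,-1) = (1.9643,-0.1864)
  v3: (1-0.587)·(0.74,4.45) + 0.587·(0.47,-0.68) = (0.5815,1.4387)
  v4: (1-0.587)·(-2.1,1.61) + 0.587·(-1.18,-0.43) = (-1.5600,0.4125)
  v5: (1-0.587)·(-2.07,-0.74) + 0.587·(-1.02,-2.05) = (-1.4537,-1.5090)
  v6: (1-0.587)·(-1.09,-3.96) + 0.587·(-0.08,-3.03) = (-0.4971,-3.4141)
  v7: (1-0.587)·(2.11,-2.02) + 0.587·(1.37,-2.58) = (1.6756,-2.3487)
Shoelace sum Σ(x_i·y_{i+1} − x_{i+1}·y_i):
  i=1: 2.3543·-0.1864 − 1.9643·-0.6227 = +0.7843 (running +0.7843)
  i=2: 1.9643·1.4387 − 0.5815·-0.1864 = +2.9344 (running +3.7188)
  i=3: 0.5815·0.4125 − -1.5600·1.4387 = +2.4842 (running +6.2029)
  i=4: -1.5600·-1.5090 − -1.4537·0.4125 = +2.9536 (running +9.1565)
  i=5: -1.4537·-3.4141 − -0.4971·-1.5090 = +4.2127 (running +13.3693)
  i=6: -0.4971·-2.3487 − 1.6756·-3.4141 = +6.8883 (running +20.2576)
  i=7: 1.6756·-0.6227 − 2.3543·-2.3487 = +4.4863 (running +24.7439)
Area = |Σ|/2 = |24.7439|/2 = 12.3720

Area at t=0.587: 12.3720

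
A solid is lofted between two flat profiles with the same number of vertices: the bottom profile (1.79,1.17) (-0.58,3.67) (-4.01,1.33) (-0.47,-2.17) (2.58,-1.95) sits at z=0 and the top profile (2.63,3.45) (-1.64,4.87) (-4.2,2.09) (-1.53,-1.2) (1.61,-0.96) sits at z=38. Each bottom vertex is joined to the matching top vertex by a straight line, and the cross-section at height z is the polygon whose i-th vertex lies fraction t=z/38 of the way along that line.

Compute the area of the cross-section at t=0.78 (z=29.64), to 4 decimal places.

Cross-section at t=0.78: each vertex is (1-t)·p0[i] + t·p1[i].
  v1: (1-0.78)·(1.79,1.17) + 0.78·(2.63,3.45) = (2.4452,2.9484)
  v2: (1-0.78)·(-0.58,3.67) + 0.78·(-1.64,4.87) = (-1.4068,4.6060)
  v3: (1-0.78)·(-4.01,1.33) + 0.78·(-4.2,2.09) = (-4.1582,1.9228)
  v4: (1-0.78)·(-0.47,-2.17) + 0.78·(-1.53,-1.2) = (-1.2968,-1.4134)
  v5: (1-0.78)·(2.58,-1.95) + 0.78·(1.61,-0.96) = (1.8234,-1.1778)
Shoelace sum Σ(x_i·y_{i+1} − x_{i+1}·y_i):
  i=1: 2.4452·4.6060 − -1.4068·2.9484 = +15.4104 (running +15.4104)
  i=2: -1.4068·1.9228 − -4.1582·4.6060 = +16.4477 (running +31.8581)
  i=3: -4.1582·-1.4134 − -1.2968·1.9228 = +8.3707 (running +40.2288)
  i=4: -1.2968·-1.1778 − 1.8234·-1.4134 = +4.1046 (running +44.3333)
  i=5: 1.8234·2.9484 − 2.4452·-1.1778 = +8.2561 (running +52.5894)
Area = |Σ|/2 = |52.5894|/2 = 26.2947

Area at t=0.78: 26.2947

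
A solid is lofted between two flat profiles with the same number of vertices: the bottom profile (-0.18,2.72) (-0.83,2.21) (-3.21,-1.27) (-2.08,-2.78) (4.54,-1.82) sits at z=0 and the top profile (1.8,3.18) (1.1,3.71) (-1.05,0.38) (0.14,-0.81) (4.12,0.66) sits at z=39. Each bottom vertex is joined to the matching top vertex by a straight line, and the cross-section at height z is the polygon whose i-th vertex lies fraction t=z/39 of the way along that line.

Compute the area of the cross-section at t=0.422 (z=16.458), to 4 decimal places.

Cross-section at t=0.422: each vertex is (1-t)·p0[i] + t·p1[i].
  v1: (1-0.422)·(-0.18,2.72) + 0.422·(1.8,3.18) = (0.6556,2.9141)
  v2: (1-0.422)·(-0.83,2.21) + 0.422·(1.1,3.71) = (-0.0155,2.8430)
  v3: (1-0.422)·(-3.21,-1.27) + 0.422·(-1.05,0.38) = (-2.2985,-0.5737)
  v4: (1-0.422)·(-2.08,-2.78) + 0.422·(0.14,-0.81) = (-1.1432,-1.9487)
  v5: (1-0.422)·(4.54,-1.82) + 0.422·(4.12,0.66) = (4.3628,-0.7734)
Shoelace sum Σ(x_i·y_{i+1} − x_{i+1}·y_i):
  i=1: 0.6556·2.8430 − -0.0155·2.9141 = +1.9090 (running +1.9090)
  i=2: -0.0155·-0.5737 − -2.2985·2.8430 = +6.5435 (running +8.4525)
  i=3: -2.2985·-1.9487 − -1.1432·-0.5737 = +3.8231 (running +12.2757)
  i=4: -1.1432·-0.7734 − 4.3628·-1.9487 = +9.3857 (running +21.6614)
  i=5: 4.3628·2.9141 − 0.6556·-0.7734 = +13.2206 (running +34.8820)
Area = |Σ|/2 = |34.8820|/2 = 17.4410

Area at t=0.422: 17.4410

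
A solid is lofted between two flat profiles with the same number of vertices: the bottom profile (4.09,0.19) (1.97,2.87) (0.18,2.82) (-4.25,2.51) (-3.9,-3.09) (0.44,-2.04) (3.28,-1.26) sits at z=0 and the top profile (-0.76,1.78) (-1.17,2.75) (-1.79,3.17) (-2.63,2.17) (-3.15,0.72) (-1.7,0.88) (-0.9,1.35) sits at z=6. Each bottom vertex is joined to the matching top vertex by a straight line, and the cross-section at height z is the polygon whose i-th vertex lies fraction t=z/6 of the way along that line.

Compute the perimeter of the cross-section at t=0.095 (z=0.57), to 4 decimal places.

Cross-section at t=0.095: each vertex is (1-t)·p0[i] + t·p1[i].
  v1: (1-0.095)·(4.09,0.19) + 0.095·(-0.76,1.78) = (3.6292,0.3411)
  v2: (1-0.095)·(1.97,2.87) + 0.095·(-1.17,2.75) = (1.6717,2.8586)
  v3: (1-0.095)·(0.18,2.82) + 0.095·(-1.79,3.17) = (-0.0072,2.8532)
  v4: (1-0.095)·(-4.25,2.51) + 0.095·(-2.63,2.17) = (-4.0961,2.4777)
  v5: (1-0.095)·(-3.9,-3.09) + 0.095·(-3.15,0.72) = (-3.8288,-2.7281)
  v6: (1-0.095)·(0.44,-2.04) + 0.095·(-1.7,0.88) = (0.2367,-1.7626)
  v7: (1-0.095)·(3.28,-1.26) + 0.095·(-0.9,1.35) = (2.8829,-1.0121)
Perimeter = Σ |v_{i+1} − v_i|:
  edge 1→2: √(-1.9575² + 2.5175²) = 3.1891 (running 3.1891)
  edge 2→3: √(-1.6788² + -0.0054²) = 1.6789 (running 4.8679)
  edge 3→4: √(-4.0889² + -0.3755²) = 4.1062 (running 8.9741)
  edge 4→5: √(0.2673² + -5.2058²) = 5.2126 (running 14.1867)
  edge 5→6: √(4.0655² + 0.9655²) = 4.1785 (running 18.3652)
  edge 6→7: √(2.6462² + 0.7505²) = 2.7506 (running 21.1158)
  edge 7→1: √(0.7464² + 1.3531²) = 1.5453 (running 22.6611)
Perimeter = 22.6611

Perimeter at t=0.095: 22.6611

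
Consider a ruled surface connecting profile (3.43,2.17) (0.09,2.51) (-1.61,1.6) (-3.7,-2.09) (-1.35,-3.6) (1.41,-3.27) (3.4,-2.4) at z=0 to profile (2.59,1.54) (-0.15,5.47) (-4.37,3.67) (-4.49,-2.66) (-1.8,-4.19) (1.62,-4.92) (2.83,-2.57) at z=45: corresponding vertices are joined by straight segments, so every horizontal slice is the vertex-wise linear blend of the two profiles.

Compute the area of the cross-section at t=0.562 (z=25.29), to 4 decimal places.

Area at t=0.562: 45.9087

Cross-section at t=0.562: each vertex is (1-t)·p0[i] + t·p1[i].
  v1: (1-0.562)·(3.43,2.17) + 0.562·(2.59,1.54) = (2.9579,1.8159)
  v2: (1-0.562)·(0.09,2.51) + 0.562·(-0.15,5.47) = (-0.0449,4.1735)
  v3: (1-0.562)·(-1.61,1.6) + 0.562·(-4.37,3.67) = (-3.1611,2.7633)
  v4: (1-0.562)·(-3.7,-2.09) + 0.562·(-4.49,-2.66) = (-4.1440,-2.4103)
  v5: (1-0.562)·(-1.35,-3.6) + 0.562·(-1.8,-4.19) = (-1.6029,-3.9316)
  v6: (1-0.562)·(1.41,-3.27) + 0.562·(1.62,-4.92) = (1.5280,-4.1973)
  v7: (1-0.562)·(3.4,-2.4) + 0.562·(2.83,-2.57) = (3.0797,-2.4955)
Shoelace sum Σ(x_i·y_{i+1} − x_{i+1}·y_i):
  i=1: 2.9579·4.1735 − -0.0449·1.8159 = +12.4264 (running +12.4264)
  i=2: -0.0449·2.7633 − -3.1611·4.1735 = +13.0690 (running +25.4954)
  i=3: -3.1611·-2.4103 − -4.1440·2.7633 = +19.0706 (running +44.5660)
  i=4: -4.1440·-3.9316 − -1.6029·-2.4103 = +12.4289 (running +56.9949)
  i=5: -1.6029·-4.1973 − 1.5280·-3.9316 = +12.7354 (running +69.7303)
  i=6: 1.5280·-2.4955 − 3.0797·-4.1973 = +9.1130 (running +78.8433)
  i=7: 3.0797·1.8159 − 2.9579·-2.4955 = +12.9741 (running +91.8174)
Area = |Σ|/2 = |91.8174|/2 = 45.9087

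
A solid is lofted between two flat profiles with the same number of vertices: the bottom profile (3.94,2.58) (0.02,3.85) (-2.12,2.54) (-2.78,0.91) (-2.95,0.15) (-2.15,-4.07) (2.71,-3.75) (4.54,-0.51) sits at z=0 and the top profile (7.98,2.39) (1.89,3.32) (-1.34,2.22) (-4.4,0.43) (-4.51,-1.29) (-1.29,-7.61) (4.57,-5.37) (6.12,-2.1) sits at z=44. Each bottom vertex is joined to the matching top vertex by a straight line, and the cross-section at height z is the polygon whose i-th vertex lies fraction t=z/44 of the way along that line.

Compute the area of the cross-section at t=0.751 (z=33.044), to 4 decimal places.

Area at t=0.751: 76.1147

Cross-section at t=0.751: each vertex is (1-t)·p0[i] + t·p1[i].
  v1: (1-0.751)·(3.94,2.58) + 0.751·(7.98,2.39) = (6.9740,2.4373)
  v2: (1-0.751)·(0.02,3.85) + 0.751·(1.89,3.32) = (1.4244,3.4520)
  v3: (1-0.751)·(-2.12,2.54) + 0.751·(-1.34,2.22) = (-1.5342,2.2997)
  v4: (1-0.751)·(-2.78,0.91) + 0.751·(-4.4,0.43) = (-3.9966,0.5495)
  v5: (1-0.751)·(-2.95,0.15) + 0.751·(-4.51,-1.29) = (-4.1216,-0.9314)
  v6: (1-0.751)·(-2.15,-4.07) + 0.751·(-1.29,-7.61) = (-1.5041,-6.7285)
  v7: (1-0.751)·(2.71,-3.75) + 0.751·(4.57,-5.37) = (4.1069,-4.9666)
  v8: (1-0.751)·(4.54,-0.51) + 0.751·(6.12,-2.1) = (5.7266,-1.7041)
Shoelace sum Σ(x_i·y_{i+1} − x_{i+1}·y_i):
  i=1: 6.9740·3.4520 − 1.4244·2.4373 = +20.6025 (running +20.6025)
  i=2: 1.4244·2.2997 − -1.5342·3.4520 = +8.5717 (running +29.1742)
  i=3: -1.5342·0.5495 − -3.9966·2.2997 = +8.3479 (running +37.5221)
  i=4: -3.9966·-0.9314 − -4.1216·0.5495 = +5.9875 (running +43.5096)
  i=5: -4.1216·-6.7285 − -1.5041·-0.9314 = +26.3311 (running +69.8406)
  i=6: -1.5041·-4.9666 − 4.1069·-6.7285 = +35.1037 (running +104.9443)
  i=7: 4.1069·-1.7041 − 5.7266·-4.9666 = +21.4433 (running +126.3876)
  i=8: 5.7266·2.4373 − 6.9740·-1.7041 = +25.8418 (running +152.2294)
Area = |Σ|/2 = |152.2294|/2 = 76.1147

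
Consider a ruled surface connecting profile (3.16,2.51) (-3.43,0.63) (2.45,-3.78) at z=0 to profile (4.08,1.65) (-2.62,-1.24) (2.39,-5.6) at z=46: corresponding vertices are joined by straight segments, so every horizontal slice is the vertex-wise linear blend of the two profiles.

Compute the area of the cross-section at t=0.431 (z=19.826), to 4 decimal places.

Area at t=0.431: 20.9369

Cross-section at t=0.431: each vertex is (1-t)·p0[i] + t·p1[i].
  v1: (1-0.431)·(3.16,2.51) + 0.431·(4.08,1.65) = (3.5565,2.1393)
  v2: (1-0.431)·(-3.43,0.63) + 0.431·(-2.62,-1.24) = (-3.0809,-0.1760)
  v3: (1-0.431)·(2.45,-3.78) + 0.431·(2.39,-5.6) = (2.4241,-4.5644)
Shoelace sum Σ(x_i·y_{i+1} − x_{i+1}·y_i):
  i=1: 3.5565·-0.1760 − -3.0809·2.1393 = +5.9652 (running +5.9652)
  i=2: -3.0809·-4.5644 − 2.4241·-0.1760 = +14.4891 (running +20.4543)
  i=3: 2.4241·2.1393 − 3.5565·-4.5644 = +21.4195 (running +41.8738)
Area = |Σ|/2 = |41.8738|/2 = 20.9369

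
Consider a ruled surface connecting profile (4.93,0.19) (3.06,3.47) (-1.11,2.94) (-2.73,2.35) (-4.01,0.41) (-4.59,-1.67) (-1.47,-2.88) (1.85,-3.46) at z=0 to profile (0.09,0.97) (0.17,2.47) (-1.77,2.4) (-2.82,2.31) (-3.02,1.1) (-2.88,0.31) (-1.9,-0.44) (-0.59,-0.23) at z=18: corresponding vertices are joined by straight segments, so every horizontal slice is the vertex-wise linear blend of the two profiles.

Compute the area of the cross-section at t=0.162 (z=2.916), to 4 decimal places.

Area at t=0.162: 36.8679

Cross-section at t=0.162: each vertex is (1-t)·p0[i] + t·p1[i].
  v1: (1-0.162)·(4.93,0.19) + 0.162·(0.09,0.97) = (4.1459,0.3164)
  v2: (1-0.162)·(3.06,3.47) + 0.162·(0.17,2.47) = (2.5918,3.3080)
  v3: (1-0.162)·(-1.11,2.94) + 0.162·(-1.77,2.4) = (-1.2169,2.8525)
  v4: (1-0.162)·(-2.73,2.35) + 0.162·(-2.82,2.31) = (-2.7446,2.3435)
  v5: (1-0.162)·(-4.01,0.41) + 0.162·(-3.02,1.1) = (-3.8496,0.5218)
  v6: (1-0.162)·(-4.59,-1.67) + 0.162·(-2.88,0.31) = (-4.3130,-1.3492)
  v7: (1-0.162)·(-1.47,-2.88) + 0.162·(-1.9,-0.44) = (-1.5397,-2.4847)
  v8: (1-0.162)·(1.85,-3.46) + 0.162·(-0.59,-0.23) = (1.4547,-2.9367)
Shoelace sum Σ(x_i·y_{i+1} − x_{i+1}·y_i):
  i=1: 4.1459·3.3080 − 2.5918·0.3164 = +12.8948 (running +12.8948)
  i=2: 2.5918·2.8525 − -1.2169·3.3080 = +11.4188 (running +24.3135)
  i=3: -1.2169·2.3435 − -2.7446·2.8525 = +4.9771 (running +29.2906)
  i=4: -2.7446·0.5218 − -3.8496·2.3435 = +7.5896 (running +36.8802)
  i=5: -3.8496·-1.3492 − -4.3130·0.5218 = +7.4445 (running +44.3247)
  i=6: -4.3130·-2.4847 − -1.5397·-1.3492 = +8.6392 (running +52.9639)
  i=7: -1.5397·-2.9367 − 1.4547·-2.4847 = +8.1362 (running +61.1001)
  i=8: 1.4547·0.3164 − 4.1459·-2.9367 = +12.6357 (running +73.7358)
Area = |Σ|/2 = |73.7358|/2 = 36.8679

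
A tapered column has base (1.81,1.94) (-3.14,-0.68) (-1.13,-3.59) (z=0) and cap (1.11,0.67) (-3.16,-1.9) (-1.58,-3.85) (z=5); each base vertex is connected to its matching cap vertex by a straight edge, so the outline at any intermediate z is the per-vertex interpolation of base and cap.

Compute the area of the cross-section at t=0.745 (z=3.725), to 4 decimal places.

Cross-section at t=0.745: each vertex is (1-t)·p0[i] + t·p1[i].
  v1: (1-0.745)·(1.81,1.94) + 0.745·(1.11,0.67) = (1.2885,0.9939)
  v2: (1-0.745)·(-3.14,-0.68) + 0.745·(-3.16,-1.9) = (-3.1549,-1.5889)
  v3: (1-0.745)·(-1.13,-3.59) + 0.745·(-1.58,-3.85) = (-1.4652,-3.7837)
Shoelace sum Σ(x_i·y_{i+1} − x_{i+1}·y_i):
  i=1: 1.2885·-1.5889 − -3.1549·0.9939 = +1.0882 (running +1.0882)
  i=2: -3.1549·-3.7837 − -1.4652·-1.5889 = +9.6091 (running +10.6973)
  i=3: -1.4652·0.9939 − 1.2885·-3.7837 = +3.4191 (running +14.1163)
Area = |Σ|/2 = |14.1163|/2 = 7.0582

Area at t=0.745: 7.0582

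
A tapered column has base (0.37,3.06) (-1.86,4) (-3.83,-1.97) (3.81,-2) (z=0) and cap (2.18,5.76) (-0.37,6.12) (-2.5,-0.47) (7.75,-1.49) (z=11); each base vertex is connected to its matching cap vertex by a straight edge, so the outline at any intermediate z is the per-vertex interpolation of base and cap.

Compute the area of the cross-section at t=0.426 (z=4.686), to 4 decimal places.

Cross-section at t=0.426: each vertex is (1-t)·p0[i] + t·p1[i].
  v1: (1-0.426)·(0.37,3.06) + 0.426·(2.18,5.76) = (1.1411,4.2102)
  v2: (1-0.426)·(-1.86,4) + 0.426·(-0.37,6.12) = (-1.2253,4.9031)
  v3: (1-0.426)·(-3.83,-1.97) + 0.426·(-2.5,-0.47) = (-3.2634,-1.3310)
  v4: (1-0.426)·(3.81,-2) + 0.426·(7.75,-1.49) = (5.4884,-1.7827)
Shoelace sum Σ(x_i·y_{i+1} − x_{i+1}·y_i):
  i=1: 1.1411·4.9031 − -1.2253·4.2102 = +10.7533 (running +10.7533)
  i=2: -1.2253·-1.3310 − -3.2634·4.9031 = +17.6318 (running +28.3851)
  i=3: -3.2634·-1.7827 − 5.4884·-1.3310 = +13.1229 (running +41.5080)
  i=4: 5.4884·4.2102 − 1.1411·-1.7827 = +25.1416 (running +66.6497)
Area = |Σ|/2 = |66.6497|/2 = 33.3248

Area at t=0.426: 33.3248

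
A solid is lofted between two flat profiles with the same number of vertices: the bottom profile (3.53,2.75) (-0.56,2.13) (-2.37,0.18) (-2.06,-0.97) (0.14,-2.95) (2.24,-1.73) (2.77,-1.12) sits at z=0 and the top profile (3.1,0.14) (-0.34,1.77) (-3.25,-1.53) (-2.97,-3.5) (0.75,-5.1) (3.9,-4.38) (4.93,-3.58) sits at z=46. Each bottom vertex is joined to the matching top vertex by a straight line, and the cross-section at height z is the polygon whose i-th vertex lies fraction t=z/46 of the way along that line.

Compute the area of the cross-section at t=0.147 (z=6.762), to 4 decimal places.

Area at t=0.147: 23.6407

Cross-section at t=0.147: each vertex is (1-t)·p0[i] + t·p1[i].
  v1: (1-0.147)·(3.53,2.75) + 0.147·(3.1,0.14) = (3.4668,2.3663)
  v2: (1-0.147)·(-0.56,2.13) + 0.147·(-0.34,1.77) = (-0.5277,2.0771)
  v3: (1-0.147)·(-2.37,0.18) + 0.147·(-3.25,-1.53) = (-2.4994,-0.0714)
  v4: (1-0.147)·(-2.06,-0.97) + 0.147·(-2.97,-3.5) = (-2.1938,-1.3419)
  v5: (1-0.147)·(0.14,-2.95) + 0.147·(0.75,-5.1) = (0.2297,-3.2660)
  v6: (1-0.147)·(2.24,-1.73) + 0.147·(3.9,-4.38) = (2.4840,-2.1195)
  v7: (1-0.147)·(2.77,-1.12) + 0.147·(4.93,-3.58) = (3.0875,-1.4816)
Shoelace sum Σ(x_i·y_{i+1} − x_{i+1}·y_i):
  i=1: 3.4668·2.0771 − -0.5277·2.3663 = +8.4494 (running +8.4494)
  i=2: -0.5277·-0.0714 − -2.4994·2.0771 = +5.2290 (running +13.6784)
  i=3: -2.4994·-1.3419 − -2.1938·-0.0714 = +3.1973 (running +16.8758)
  i=4: -2.1938·-3.2660 − 0.2297·-1.3419 = +7.4732 (running +24.3490)
  i=5: 0.2297·-2.1195 − 2.4840·-3.2660 = +7.6261 (running +31.9751)
  i=6: 2.4840·-1.4816 − 3.0875·-2.1195 = +2.8638 (running +34.8389)
  i=7: 3.0875·2.3663 − 3.4668·-1.4816 = +12.4426 (running +47.2814)
Area = |Σ|/2 = |47.2814|/2 = 23.6407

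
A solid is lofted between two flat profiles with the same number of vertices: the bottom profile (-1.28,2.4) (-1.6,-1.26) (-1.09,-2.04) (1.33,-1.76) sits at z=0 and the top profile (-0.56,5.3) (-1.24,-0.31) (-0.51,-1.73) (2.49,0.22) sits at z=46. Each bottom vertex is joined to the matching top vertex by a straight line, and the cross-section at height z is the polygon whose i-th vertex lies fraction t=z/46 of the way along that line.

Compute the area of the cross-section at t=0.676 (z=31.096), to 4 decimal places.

Area at t=0.676: 10.7529

Cross-section at t=0.676: each vertex is (1-t)·p0[i] + t·p1[i].
  v1: (1-0.676)·(-1.28,2.4) + 0.676·(-0.56,5.3) = (-0.7933,4.3604)
  v2: (1-0.676)·(-1.6,-1.26) + 0.676·(-1.24,-0.31) = (-1.3566,-0.6178)
  v3: (1-0.676)·(-1.09,-2.04) + 0.676·(-0.51,-1.73) = (-0.6979,-1.8304)
  v4: (1-0.676)·(1.33,-1.76) + 0.676·(2.49,0.22) = (2.1142,-0.4215)
Shoelace sum Σ(x_i·y_{i+1} − x_{i+1}·y_i):
  i=1: -0.7933·-0.6178 − -1.3566·4.3604 = +6.4056 (running +6.4056)
  i=2: -1.3566·-1.8304 − -0.6979·-0.6178 = +2.0521 (running +8.4577)
  i=3: -0.6979·-0.4215 − 2.1142·-1.8304 = +4.1640 (running +12.6217)
  i=4: 2.1142·4.3604 − -0.7933·-0.4215 = +8.8842 (running +21.5059)
Area = |Σ|/2 = |21.5059|/2 = 10.7529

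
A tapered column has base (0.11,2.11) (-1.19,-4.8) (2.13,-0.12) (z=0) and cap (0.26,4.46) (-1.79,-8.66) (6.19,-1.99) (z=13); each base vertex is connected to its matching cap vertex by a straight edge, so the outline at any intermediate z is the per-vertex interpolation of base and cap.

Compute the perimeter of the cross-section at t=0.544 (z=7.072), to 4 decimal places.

Cross-section at t=0.544: each vertex is (1-t)·p0[i] + t·p1[i].
  v1: (1-0.544)·(0.11,2.11) + 0.544·(0.26,4.46) = (0.1916,3.3884)
  v2: (1-0.544)·(-1.19,-4.8) + 0.544·(-1.79,-8.66) = (-1.5164,-6.8998)
  v3: (1-0.544)·(2.13,-0.12) + 0.544·(6.19,-1.99) = (4.3386,-1.1373)
Perimeter = Σ |v_{i+1} − v_i|:
  edge 1→2: √(-1.7080² + -10.2882²) = 10.4291 (running 10.4291)
  edge 2→3: √(5.8550² + 5.7626²) = 8.2151 (running 18.6442)
  edge 3→1: √(-4.1470² + 4.5257²) = 6.1384 (running 24.7826)
Perimeter = 24.7826

Perimeter at t=0.544: 24.7826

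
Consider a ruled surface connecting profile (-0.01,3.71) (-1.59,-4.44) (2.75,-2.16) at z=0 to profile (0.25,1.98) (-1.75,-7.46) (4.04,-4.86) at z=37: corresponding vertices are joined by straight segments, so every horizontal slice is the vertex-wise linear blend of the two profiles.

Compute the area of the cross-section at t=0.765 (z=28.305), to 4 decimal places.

Cross-section at t=0.765: each vertex is (1-t)·p0[i] + t·p1[i].
  v1: (1-0.765)·(-0.01,3.71) + 0.765·(0.25,1.98) = (0.1889,2.3865)
  v2: (1-0.765)·(-1.59,-4.44) + 0.765·(-1.75,-7.46) = (-1.7124,-6.7503)
  v3: (1-0.765)·(2.75,-2.16) + 0.765·(4.04,-4.86) = (3.7369,-4.2255)
Shoelace sum Σ(x_i·y_{i+1} − x_{i+1}·y_i):
  i=1: 0.1889·-6.7503 − -1.7124·2.3865 = +2.8116 (running +2.8116)
  i=2: -1.7124·-4.2255 − 3.7369·-6.7503 = +32.4606 (running +35.2722)
  i=3: 3.7369·2.3865 − 0.1889·-4.2255 = +9.7164 (running +44.9886)
Area = |Σ|/2 = |44.9886|/2 = 22.4943

Area at t=0.765: 22.4943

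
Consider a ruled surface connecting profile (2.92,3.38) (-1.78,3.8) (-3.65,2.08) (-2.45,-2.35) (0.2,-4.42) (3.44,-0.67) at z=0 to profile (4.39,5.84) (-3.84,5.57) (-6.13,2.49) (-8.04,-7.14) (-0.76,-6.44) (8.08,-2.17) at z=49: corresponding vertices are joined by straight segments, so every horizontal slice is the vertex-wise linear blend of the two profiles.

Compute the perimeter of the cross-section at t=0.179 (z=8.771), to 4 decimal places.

Cross-section at t=0.179: each vertex is (1-t)·p0[i] + t·p1[i].
  v1: (1-0.179)·(2.92,3.38) + 0.179·(4.39,5.84) = (3.1831,3.8203)
  v2: (1-0.179)·(-1.78,3.8) + 0.179·(-3.84,5.57) = (-2.1487,4.1168)
  v3: (1-0.179)·(-3.65,2.08) + 0.179·(-6.13,2.49) = (-4.0939,2.1534)
  v4: (1-0.179)·(-2.45,-2.35) + 0.179·(-8.04,-7.14) = (-3.4506,-3.2074)
  v5: (1-0.179)·(0.2,-4.42) + 0.179·(-0.76,-6.44) = (0.0282,-4.7816)
  v6: (1-0.179)·(3.44,-0.67) + 0.179·(8.08,-2.17) = (4.2706,-0.9385)
Perimeter = Σ |v_{i+1} − v_i|:
  edge 1→2: √(-5.3319² + 0.2965²) = 5.3401 (running 5.3401)
  edge 2→3: √(-1.9452² + -1.9634²) = 2.7638 (running 8.1039)
  edge 3→4: √(0.6433² + -5.3608²) = 5.3993 (running 13.5032)
  edge 4→5: √(3.4788² + -1.5742²) = 3.8184 (running 17.3216)
  edge 5→6: √(4.2424² + 3.8431²) = 5.7243 (running 23.0458)
  edge 6→1: √(-1.0874² + 4.7588²) = 4.8815 (running 27.9273)
Perimeter = 27.9273

Perimeter at t=0.179: 27.9273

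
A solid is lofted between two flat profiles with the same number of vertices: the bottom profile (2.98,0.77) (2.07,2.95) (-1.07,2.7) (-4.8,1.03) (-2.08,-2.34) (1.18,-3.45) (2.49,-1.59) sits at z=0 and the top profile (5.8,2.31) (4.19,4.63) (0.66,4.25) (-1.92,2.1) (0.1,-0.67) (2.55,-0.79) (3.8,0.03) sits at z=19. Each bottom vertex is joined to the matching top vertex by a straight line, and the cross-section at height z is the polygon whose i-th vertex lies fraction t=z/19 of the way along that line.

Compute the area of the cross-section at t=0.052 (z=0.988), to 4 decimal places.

Area at t=0.052: 31.9820

Cross-section at t=0.052: each vertex is (1-t)·p0[i] + t·p1[i].
  v1: (1-0.052)·(2.98,0.77) + 0.052·(5.8,2.31) = (3.1266,0.8501)
  v2: (1-0.052)·(2.07,2.95) + 0.052·(4.19,4.63) = (2.1802,3.0374)
  v3: (1-0.052)·(-1.07,2.7) + 0.052·(0.66,4.25) = (-0.9800,2.7806)
  v4: (1-0.052)·(-4.8,1.03) + 0.052·(-1.92,2.1) = (-4.6502,1.0856)
  v5: (1-0.052)·(-2.08,-2.34) + 0.052·(0.1,-0.67) = (-1.9666,-2.2532)
  v6: (1-0.052)·(1.18,-3.45) + 0.052·(2.55,-0.79) = (1.2512,-3.3117)
  v7: (1-0.052)·(2.49,-1.59) + 0.052·(3.8,0.03) = (2.5581,-1.5058)
Shoelace sum Σ(x_i·y_{i+1} − x_{i+1}·y_i):
  i=1: 3.1266·3.0374 − 2.1802·0.8501 = +7.6434 (running +7.6434)
  i=2: 2.1802·2.7806 − -0.9800·3.0374 = +9.0391 (running +16.6825)
  i=3: -0.9800·1.0856 − -4.6502·2.7806 = +11.8665 (running +28.5489)
  i=4: -4.6502·-2.2532 − -1.9666·1.0856 = +12.6128 (running +41.1617)
  i=5: -1.9666·-3.3117 − 1.2512·-2.2532 = +9.3321 (running +50.4939)
  i=6: 1.2512·-1.5058 − 2.5581·-3.3117 = +6.5876 (running +57.0815)
  i=7: 2.5581·0.8501 − 3.1266·-1.5058 = +6.8826 (running +63.9641)
Area = |Σ|/2 = |63.9641|/2 = 31.9820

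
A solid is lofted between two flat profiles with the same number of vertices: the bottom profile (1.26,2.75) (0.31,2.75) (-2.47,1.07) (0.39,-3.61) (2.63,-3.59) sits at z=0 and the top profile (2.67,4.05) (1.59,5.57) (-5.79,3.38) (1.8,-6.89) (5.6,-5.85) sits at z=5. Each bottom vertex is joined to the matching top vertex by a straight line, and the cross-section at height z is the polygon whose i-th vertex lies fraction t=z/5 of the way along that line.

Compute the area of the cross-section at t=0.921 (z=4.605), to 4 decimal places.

Cross-section at t=0.921: each vertex is (1-t)·p0[i] + t·p1[i].
  v1: (1-0.921)·(1.26,2.75) + 0.921·(2.67,4.05) = (2.5586,3.9473)
  v2: (1-0.921)·(0.31,2.75) + 0.921·(1.59,5.57) = (1.4889,5.3472)
  v3: (1-0.921)·(-2.47,1.07) + 0.921·(-5.79,3.38) = (-5.5277,3.1975)
  v4: (1-0.921)·(0.39,-3.61) + 0.921·(1.8,-6.89) = (1.6886,-6.6309)
  v5: (1-0.921)·(2.63,-3.59) + 0.921·(5.6,-5.85) = (5.3654,-5.6715)
Shoelace sum Σ(x_i·y_{i+1} − x_{i+1}·y_i):
  i=1: 2.5586·5.3472 − 1.4889·3.9473 = +7.8044 (running +7.8044)
  i=2: 1.4889·3.1975 − -5.5277·5.3472 = +34.3186 (running +42.1230)
  i=3: -5.5277·-6.6309 − 1.6886·3.1975 = +31.2543 (running +73.3773)
  i=4: 1.6886·-5.6715 − 5.3654·-6.6309 = +26.0002 (running +99.3776)
  i=5: 5.3654·3.9473 − 2.5586·-5.6715 = +35.6898 (running +135.0674)
Area = |Σ|/2 = |135.0674|/2 = 67.5337

Area at t=0.921: 67.5337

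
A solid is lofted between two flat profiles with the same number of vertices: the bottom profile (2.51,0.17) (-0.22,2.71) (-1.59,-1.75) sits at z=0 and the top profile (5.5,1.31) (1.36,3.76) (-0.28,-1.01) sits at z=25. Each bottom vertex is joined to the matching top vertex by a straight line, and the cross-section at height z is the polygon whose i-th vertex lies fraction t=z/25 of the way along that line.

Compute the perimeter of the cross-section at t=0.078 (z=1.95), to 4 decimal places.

Cross-section at t=0.078: each vertex is (1-t)·p0[i] + t·p1[i].
  v1: (1-0.078)·(2.51,0.17) + 0.078·(5.5,1.31) = (2.7432,0.2589)
  v2: (1-0.078)·(-0.22,2.71) + 0.078·(1.36,3.76) = (-0.0968,2.7919)
  v3: (1-0.078)·(-1.59,-1.75) + 0.078·(-0.28,-1.01) = (-1.4878,-1.6923)
Perimeter = Σ |v_{i+1} − v_i|:
  edge 1→2: √(-2.8400² + 2.5330²) = 3.8055 (running 3.8055)
  edge 2→3: √(-1.3911² + -4.4842²) = 4.6950 (running 8.5004)
  edge 3→1: √(4.2310² + 1.9512²) = 4.6593 (running 13.1597)
Perimeter = 13.1597

Perimeter at t=0.078: 13.1597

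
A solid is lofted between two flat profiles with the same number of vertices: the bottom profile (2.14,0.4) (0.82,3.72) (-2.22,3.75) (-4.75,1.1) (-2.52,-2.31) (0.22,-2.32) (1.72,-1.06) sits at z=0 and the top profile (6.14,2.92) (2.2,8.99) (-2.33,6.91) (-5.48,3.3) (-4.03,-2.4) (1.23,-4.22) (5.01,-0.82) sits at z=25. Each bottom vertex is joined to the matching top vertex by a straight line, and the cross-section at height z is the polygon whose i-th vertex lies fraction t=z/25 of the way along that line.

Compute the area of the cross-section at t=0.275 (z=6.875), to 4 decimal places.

Area at t=0.275: 45.3826

Cross-section at t=0.275: each vertex is (1-t)·p0[i] + t·p1[i].
  v1: (1-0.275)·(2.14,0.4) + 0.275·(6.14,2.92) = (3.2400,1.0930)
  v2: (1-0.275)·(0.82,3.72) + 0.275·(2.2,8.99) = (1.1995,5.1692)
  v3: (1-0.275)·(-2.22,3.75) + 0.275·(-2.33,6.91) = (-2.2503,4.6190)
  v4: (1-0.275)·(-4.75,1.1) + 0.275·(-5.48,3.3) = (-4.9508,1.7050)
  v5: (1-0.275)·(-2.52,-2.31) + 0.275·(-4.03,-2.4) = (-2.9352,-2.3348)
  v6: (1-0.275)·(0.22,-2.32) + 0.275·(1.23,-4.22) = (0.4978,-2.8425)
  v7: (1-0.275)·(1.72,-1.06) + 0.275·(5.01,-0.82) = (2.6247,-0.9940)
Shoelace sum Σ(x_i·y_{i+1} − x_{i+1}·y_i):
  i=1: 3.2400·5.1692 − 1.1995·1.0930 = +15.4373 (running +15.4373)
  i=2: 1.1995·4.6190 − -2.2503·5.1692 = +17.1726 (running +32.6099)
  i=3: -2.2503·1.7050 − -4.9508·4.6190 = +19.0308 (running +51.6407)
  i=4: -4.9508·-2.3348 − -2.9352·1.7050 = +16.5634 (running +68.2041)
  i=5: -2.9352·-2.8425 − 0.4978·-2.3348 = +9.5056 (running +77.7097)
  i=6: 0.4978·-0.9940 − 2.6247·-2.8425 = +6.9661 (running +84.6758)
  i=7: 2.6247·1.0930 − 3.2400·-0.9940 = +6.0894 (running +90.7652)
Area = |Σ|/2 = |90.7652|/2 = 45.3826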